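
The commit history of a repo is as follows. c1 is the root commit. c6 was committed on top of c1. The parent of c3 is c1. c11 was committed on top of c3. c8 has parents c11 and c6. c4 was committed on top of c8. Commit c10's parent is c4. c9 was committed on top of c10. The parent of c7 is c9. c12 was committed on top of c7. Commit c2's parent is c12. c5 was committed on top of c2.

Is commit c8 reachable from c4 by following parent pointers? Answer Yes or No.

Yes

Ancestors of c4 (commits reachable by following parents): {c1, c11, c3, c4, c6, c8}.
c8 is in that set, so it is an ancestor of c4.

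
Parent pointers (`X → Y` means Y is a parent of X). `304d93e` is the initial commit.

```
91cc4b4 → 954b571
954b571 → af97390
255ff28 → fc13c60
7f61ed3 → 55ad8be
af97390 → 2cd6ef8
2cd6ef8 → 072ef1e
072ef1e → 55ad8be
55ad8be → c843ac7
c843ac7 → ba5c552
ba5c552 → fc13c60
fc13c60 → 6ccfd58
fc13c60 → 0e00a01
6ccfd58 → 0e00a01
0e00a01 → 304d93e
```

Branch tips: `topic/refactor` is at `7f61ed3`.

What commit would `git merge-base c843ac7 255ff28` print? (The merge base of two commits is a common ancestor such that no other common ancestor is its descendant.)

Ancestors of c843ac7: {0e00a01, 304d93e, 6ccfd58, ba5c552, c843ac7, fc13c60}.
Ancestors of 255ff28: {0e00a01, 255ff28, 304d93e, 6ccfd58, fc13c60}.
Common ancestors: {0e00a01, 304d93e, 6ccfd58, fc13c60}.
Among these, fc13c60 is not an ancestor of any other common ancestor — it is the merge base.

fc13c60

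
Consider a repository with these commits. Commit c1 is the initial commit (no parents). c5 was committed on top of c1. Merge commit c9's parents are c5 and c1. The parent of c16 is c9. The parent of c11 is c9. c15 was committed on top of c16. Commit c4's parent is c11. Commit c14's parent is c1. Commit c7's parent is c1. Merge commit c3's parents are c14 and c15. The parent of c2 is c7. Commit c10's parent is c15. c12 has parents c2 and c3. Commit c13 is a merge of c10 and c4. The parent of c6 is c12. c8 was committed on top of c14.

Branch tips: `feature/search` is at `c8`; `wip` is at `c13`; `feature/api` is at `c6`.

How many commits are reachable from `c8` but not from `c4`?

2

Reachable from c8: {c1, c14, c8}.
Reachable from c4: {c1, c11, c4, c5, c9}.
In c8's history but not c4's: {c14, c8} — 2 commits.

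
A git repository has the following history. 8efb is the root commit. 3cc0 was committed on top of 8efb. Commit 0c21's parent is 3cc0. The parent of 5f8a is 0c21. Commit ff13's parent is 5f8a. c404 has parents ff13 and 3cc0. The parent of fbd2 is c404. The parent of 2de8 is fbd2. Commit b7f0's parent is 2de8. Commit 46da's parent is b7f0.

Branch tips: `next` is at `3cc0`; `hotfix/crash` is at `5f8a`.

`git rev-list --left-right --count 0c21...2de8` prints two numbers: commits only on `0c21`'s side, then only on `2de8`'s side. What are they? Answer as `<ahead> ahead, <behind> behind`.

0 ahead, 5 behind

Reachable from 0c21: {0c21, 3cc0, 8efb}.
Reachable from 2de8: {0c21, 2de8, 3cc0, 5f8a, 8efb, c404, fbd2, ff13}.
Only in 0c21's history (ahead): {} — 0.
Only in 2de8's history (behind): {2de8, 5f8a, c404, fbd2, ff13} — 5.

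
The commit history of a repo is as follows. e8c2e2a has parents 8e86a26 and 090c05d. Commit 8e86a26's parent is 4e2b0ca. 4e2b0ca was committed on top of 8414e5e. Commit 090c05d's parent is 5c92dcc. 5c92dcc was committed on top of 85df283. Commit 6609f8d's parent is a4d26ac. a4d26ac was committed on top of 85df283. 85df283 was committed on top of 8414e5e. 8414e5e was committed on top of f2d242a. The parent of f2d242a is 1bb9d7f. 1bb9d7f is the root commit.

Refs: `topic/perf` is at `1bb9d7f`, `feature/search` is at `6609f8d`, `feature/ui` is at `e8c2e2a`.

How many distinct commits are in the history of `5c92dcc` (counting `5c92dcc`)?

Walking parent pointers from 5c92dcc: reachable set = {1bb9d7f, 5c92dcc, 8414e5e, 85df283, f2d242a}.
That is 5 commits.

5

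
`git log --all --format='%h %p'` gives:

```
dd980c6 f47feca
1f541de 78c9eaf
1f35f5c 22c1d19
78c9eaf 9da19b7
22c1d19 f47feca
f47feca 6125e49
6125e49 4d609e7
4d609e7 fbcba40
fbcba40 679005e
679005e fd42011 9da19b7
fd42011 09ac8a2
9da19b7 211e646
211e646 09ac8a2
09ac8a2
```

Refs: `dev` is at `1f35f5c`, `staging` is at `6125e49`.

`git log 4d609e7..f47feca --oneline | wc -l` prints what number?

2

Reachable from f47feca: {09ac8a2, 211e646, 4d609e7, 6125e49, 679005e, 9da19b7, f47feca, fbcba40, fd42011}.
Reachable from 4d609e7: {09ac8a2, 211e646, 4d609e7, 679005e, 9da19b7, fbcba40, fd42011}.
In f47feca's history but not 4d609e7's: {6125e49, f47feca} — 2 commits.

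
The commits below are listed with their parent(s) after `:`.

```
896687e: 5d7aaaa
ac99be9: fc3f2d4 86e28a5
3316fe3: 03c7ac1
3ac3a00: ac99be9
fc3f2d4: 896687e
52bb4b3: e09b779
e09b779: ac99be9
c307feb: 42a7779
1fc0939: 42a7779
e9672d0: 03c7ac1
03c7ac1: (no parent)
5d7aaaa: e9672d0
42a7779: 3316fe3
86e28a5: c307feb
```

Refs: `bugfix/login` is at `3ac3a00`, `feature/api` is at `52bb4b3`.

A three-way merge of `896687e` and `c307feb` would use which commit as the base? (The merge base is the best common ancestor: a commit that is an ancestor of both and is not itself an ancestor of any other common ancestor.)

03c7ac1

Ancestors of 896687e: {03c7ac1, 5d7aaaa, 896687e, e9672d0}.
Ancestors of c307feb: {03c7ac1, 3316fe3, 42a7779, c307feb}.
Common ancestors: {03c7ac1}.
The only common ancestor is 03c7ac1, so it is the merge base.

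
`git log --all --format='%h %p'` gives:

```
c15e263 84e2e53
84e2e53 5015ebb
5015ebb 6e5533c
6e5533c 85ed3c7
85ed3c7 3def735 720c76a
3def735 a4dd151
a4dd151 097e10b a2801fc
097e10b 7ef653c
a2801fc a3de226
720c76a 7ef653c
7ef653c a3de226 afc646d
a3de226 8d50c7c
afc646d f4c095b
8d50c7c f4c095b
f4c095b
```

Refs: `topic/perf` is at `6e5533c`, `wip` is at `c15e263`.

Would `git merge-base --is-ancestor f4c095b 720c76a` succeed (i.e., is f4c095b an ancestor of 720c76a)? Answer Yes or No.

Yes

Ancestors of 720c76a (commits reachable by following parents): {720c76a, 7ef653c, 8d50c7c, a3de226, afc646d, f4c095b}.
f4c095b is in that set, so it is an ancestor of 720c76a.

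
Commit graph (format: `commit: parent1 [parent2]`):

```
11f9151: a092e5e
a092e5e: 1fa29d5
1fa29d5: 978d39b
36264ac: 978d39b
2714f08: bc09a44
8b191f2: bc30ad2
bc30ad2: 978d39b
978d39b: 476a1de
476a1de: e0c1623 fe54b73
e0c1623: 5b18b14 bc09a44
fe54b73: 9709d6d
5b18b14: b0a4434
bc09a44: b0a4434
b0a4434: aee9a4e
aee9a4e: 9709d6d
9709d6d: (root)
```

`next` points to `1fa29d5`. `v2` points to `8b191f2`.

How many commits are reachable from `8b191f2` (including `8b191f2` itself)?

Walking parent pointers from 8b191f2: reachable set = {476a1de, 5b18b14, 8b191f2, 9709d6d, 978d39b, aee9a4e, b0a4434, bc09a44, bc30ad2, e0c1623, fe54b73}.
That is 11 commits.

11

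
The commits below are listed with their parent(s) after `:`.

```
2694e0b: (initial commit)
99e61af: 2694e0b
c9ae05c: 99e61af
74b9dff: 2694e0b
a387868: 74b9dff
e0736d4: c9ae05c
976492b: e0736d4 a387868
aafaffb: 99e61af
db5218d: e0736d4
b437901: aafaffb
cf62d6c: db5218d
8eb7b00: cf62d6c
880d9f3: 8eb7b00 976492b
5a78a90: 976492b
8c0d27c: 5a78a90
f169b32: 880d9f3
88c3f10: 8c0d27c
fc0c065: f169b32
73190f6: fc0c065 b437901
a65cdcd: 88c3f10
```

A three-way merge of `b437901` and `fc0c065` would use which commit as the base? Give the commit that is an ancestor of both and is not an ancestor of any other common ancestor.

Ancestors of b437901: {2694e0b, 99e61af, aafaffb, b437901}.
Ancestors of fc0c065: {2694e0b, 74b9dff, 880d9f3, 8eb7b00, 976492b, 99e61af, a387868, c9ae05c, cf62d6c, db5218d, e0736d4, f169b32, fc0c065}.
Common ancestors: {2694e0b, 99e61af}.
Among these, 99e61af is not an ancestor of any other common ancestor — it is the merge base.

99e61af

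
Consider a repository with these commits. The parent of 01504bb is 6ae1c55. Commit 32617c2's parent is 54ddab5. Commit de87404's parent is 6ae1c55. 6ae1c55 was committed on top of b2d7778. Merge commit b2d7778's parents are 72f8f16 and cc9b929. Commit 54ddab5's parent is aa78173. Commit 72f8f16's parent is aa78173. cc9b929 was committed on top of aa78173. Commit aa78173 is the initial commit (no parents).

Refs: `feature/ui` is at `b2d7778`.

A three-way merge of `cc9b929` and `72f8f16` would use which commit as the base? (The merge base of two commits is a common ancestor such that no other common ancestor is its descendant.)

aa78173

Ancestors of cc9b929: {aa78173, cc9b929}.
Ancestors of 72f8f16: {72f8f16, aa78173}.
Common ancestors: {aa78173}.
The only common ancestor is aa78173, so it is the merge base.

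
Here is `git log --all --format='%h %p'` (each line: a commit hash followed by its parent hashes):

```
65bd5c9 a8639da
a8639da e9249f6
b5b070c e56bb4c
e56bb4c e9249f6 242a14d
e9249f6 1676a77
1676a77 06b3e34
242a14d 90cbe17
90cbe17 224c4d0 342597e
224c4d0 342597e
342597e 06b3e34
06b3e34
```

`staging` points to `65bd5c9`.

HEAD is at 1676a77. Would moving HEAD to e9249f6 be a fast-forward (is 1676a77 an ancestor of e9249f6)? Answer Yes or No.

Yes

A fast-forward from 1676a77 to e9249f6 is possible iff 1676a77 is an ancestor of e9249f6.
Ancestors of e9249f6: {06b3e34, 1676a77, e9249f6}.
1676a77 is among them, so fast-forward is possible.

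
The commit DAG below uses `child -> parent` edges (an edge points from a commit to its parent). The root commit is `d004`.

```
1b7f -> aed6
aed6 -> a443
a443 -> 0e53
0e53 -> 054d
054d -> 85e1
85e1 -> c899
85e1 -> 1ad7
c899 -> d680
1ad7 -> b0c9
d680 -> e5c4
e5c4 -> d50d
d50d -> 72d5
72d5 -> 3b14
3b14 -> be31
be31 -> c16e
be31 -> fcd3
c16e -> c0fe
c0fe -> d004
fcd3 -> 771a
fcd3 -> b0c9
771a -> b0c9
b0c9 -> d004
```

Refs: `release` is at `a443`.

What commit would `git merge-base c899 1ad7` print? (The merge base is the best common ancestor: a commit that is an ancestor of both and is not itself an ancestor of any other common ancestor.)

Ancestors of c899: {3b14, 72d5, 771a, b0c9, be31, c0fe, c16e, c899, d004, d50d, d680, e5c4, fcd3}.
Ancestors of 1ad7: {1ad7, b0c9, d004}.
Common ancestors: {b0c9, d004}.
Among these, b0c9 is not an ancestor of any other common ancestor — it is the merge base.

b0c9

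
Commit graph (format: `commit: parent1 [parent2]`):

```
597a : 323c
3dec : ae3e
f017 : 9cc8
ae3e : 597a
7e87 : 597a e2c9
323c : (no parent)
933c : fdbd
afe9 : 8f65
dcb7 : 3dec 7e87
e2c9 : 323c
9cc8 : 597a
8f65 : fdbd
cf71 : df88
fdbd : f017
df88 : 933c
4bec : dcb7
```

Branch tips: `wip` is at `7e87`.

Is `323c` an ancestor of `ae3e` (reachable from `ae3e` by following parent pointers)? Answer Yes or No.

Yes

Ancestors of ae3e (commits reachable by following parents): {323c, 597a, ae3e}.
323c is in that set, so it is an ancestor of ae3e.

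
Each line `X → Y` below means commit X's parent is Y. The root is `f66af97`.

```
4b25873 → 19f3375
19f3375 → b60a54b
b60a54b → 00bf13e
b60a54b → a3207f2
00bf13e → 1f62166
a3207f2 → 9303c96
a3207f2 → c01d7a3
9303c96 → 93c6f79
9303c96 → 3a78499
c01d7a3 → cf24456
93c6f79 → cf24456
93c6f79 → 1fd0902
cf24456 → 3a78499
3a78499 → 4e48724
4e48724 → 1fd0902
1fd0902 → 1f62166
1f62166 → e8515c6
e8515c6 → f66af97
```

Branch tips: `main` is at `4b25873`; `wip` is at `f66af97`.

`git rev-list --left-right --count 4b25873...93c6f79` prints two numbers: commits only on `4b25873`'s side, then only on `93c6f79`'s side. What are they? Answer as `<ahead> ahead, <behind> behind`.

Reachable from 4b25873: {00bf13e, 19f3375, 1f62166, 1fd0902, 3a78499, 4b25873, 4e48724, 9303c96, 93c6f79, a3207f2, b60a54b, c01d7a3, cf24456, e8515c6, f66af97}.
Reachable from 93c6f79: {1f62166, 1fd0902, 3a78499, 4e48724, 93c6f79, cf24456, e8515c6, f66af97}.
Only in 4b25873's history (ahead): {00bf13e, 19f3375, 4b25873, 9303c96, a3207f2, b60a54b, c01d7a3} — 7.
Only in 93c6f79's history (behind): {} — 0.

7 ahead, 0 behind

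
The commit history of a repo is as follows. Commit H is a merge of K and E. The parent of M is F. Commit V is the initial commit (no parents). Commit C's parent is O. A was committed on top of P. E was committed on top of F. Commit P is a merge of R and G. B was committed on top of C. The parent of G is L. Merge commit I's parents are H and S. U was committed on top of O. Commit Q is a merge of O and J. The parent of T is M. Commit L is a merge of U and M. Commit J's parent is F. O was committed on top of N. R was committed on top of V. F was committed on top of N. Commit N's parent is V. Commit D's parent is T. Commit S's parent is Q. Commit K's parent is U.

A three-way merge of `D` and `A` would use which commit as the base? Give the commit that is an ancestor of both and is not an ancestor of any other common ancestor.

Ancestors of D: {D, F, M, N, T, V}.
Ancestors of A: {A, F, G, L, M, N, O, P, R, U, V}.
Common ancestors: {F, M, N, V}.
Among these, M is not an ancestor of any other common ancestor — it is the merge base.

M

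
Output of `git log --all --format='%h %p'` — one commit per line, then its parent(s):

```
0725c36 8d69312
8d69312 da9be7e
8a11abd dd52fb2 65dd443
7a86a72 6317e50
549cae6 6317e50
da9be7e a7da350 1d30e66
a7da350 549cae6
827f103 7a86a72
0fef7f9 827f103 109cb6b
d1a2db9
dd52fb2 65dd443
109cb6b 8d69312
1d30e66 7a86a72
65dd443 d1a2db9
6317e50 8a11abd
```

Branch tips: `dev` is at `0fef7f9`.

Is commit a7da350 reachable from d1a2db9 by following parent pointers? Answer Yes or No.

Ancestors of d1a2db9: {d1a2db9}.
a7da350 is not in that set, so it is not an ancestor of d1a2db9.

No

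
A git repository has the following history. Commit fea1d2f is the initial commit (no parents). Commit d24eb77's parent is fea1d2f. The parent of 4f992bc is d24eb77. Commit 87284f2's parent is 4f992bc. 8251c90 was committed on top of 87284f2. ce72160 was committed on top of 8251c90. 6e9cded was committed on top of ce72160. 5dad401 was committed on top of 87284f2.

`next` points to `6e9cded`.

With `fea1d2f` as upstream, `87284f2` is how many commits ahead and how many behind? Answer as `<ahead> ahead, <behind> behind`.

3 ahead, 0 behind

Reachable from 87284f2: {4f992bc, 87284f2, d24eb77, fea1d2f}.
Reachable from fea1d2f: {fea1d2f}.
Only in 87284f2's history (ahead): {4f992bc, 87284f2, d24eb77} — 3.
Only in fea1d2f's history (behind): {} — 0.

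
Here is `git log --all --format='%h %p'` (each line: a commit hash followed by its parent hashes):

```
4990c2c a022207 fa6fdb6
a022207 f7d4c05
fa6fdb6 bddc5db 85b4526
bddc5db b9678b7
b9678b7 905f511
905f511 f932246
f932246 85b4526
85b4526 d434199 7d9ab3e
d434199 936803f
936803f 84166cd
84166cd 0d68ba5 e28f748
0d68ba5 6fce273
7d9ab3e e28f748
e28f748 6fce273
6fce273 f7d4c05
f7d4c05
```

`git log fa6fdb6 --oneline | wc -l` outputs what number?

Walking parent pointers from fa6fdb6: reachable set = {0d68ba5, 6fce273, 7d9ab3e, 84166cd, 85b4526, 905f511, 936803f, b9678b7, bddc5db, d434199, e28f748, f7d4c05, f932246, fa6fdb6}.
That is 14 commits.

14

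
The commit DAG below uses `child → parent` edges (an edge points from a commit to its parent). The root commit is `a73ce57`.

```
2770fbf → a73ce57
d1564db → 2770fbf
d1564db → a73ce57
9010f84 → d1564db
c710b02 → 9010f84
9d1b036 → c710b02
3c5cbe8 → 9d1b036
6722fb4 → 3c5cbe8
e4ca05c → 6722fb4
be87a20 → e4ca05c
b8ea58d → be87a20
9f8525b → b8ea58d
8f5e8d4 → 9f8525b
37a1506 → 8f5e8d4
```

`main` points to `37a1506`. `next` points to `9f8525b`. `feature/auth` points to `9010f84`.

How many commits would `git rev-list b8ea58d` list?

Walking parent pointers from b8ea58d: reachable set = {2770fbf, 3c5cbe8, 6722fb4, 9010f84, 9d1b036, a73ce57, b8ea58d, be87a20, c710b02, d1564db, e4ca05c}.
That is 11 commits.

11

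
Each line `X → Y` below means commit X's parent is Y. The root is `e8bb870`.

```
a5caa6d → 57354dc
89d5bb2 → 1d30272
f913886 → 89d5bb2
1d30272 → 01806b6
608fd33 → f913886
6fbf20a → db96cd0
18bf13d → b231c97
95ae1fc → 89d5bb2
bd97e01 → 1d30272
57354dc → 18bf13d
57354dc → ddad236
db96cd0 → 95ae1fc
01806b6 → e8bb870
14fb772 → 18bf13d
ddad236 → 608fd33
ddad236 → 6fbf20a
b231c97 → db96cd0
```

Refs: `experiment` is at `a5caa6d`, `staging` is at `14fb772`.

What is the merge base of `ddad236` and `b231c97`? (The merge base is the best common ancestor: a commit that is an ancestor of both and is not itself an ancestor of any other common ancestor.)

Ancestors of ddad236: {01806b6, 1d30272, 608fd33, 6fbf20a, 89d5bb2, 95ae1fc, db96cd0, ddad236, e8bb870, f913886}.
Ancestors of b231c97: {01806b6, 1d30272, 89d5bb2, 95ae1fc, b231c97, db96cd0, e8bb870}.
Common ancestors: {01806b6, 1d30272, 89d5bb2, 95ae1fc, db96cd0, e8bb870}.
Among these, db96cd0 is not an ancestor of any other common ancestor — it is the merge base.

db96cd0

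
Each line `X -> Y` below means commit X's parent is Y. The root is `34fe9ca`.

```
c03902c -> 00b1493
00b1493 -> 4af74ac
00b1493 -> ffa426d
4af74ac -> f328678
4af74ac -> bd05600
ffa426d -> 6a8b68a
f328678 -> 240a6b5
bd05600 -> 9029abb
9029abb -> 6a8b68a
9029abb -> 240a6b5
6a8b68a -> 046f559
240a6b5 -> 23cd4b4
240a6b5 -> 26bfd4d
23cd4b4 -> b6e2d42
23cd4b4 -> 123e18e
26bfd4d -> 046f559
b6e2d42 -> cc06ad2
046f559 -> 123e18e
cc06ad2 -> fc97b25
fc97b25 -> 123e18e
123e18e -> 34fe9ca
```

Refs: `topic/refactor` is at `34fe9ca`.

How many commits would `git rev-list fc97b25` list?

3

Walking parent pointers from fc97b25: reachable set = {123e18e, 34fe9ca, fc97b25}.
That is 3 commits.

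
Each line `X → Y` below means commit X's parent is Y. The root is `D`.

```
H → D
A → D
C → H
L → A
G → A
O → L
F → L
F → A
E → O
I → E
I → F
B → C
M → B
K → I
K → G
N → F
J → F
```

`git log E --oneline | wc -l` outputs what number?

5

Walking parent pointers from E: reachable set = {A, D, E, L, O}.
That is 5 commits.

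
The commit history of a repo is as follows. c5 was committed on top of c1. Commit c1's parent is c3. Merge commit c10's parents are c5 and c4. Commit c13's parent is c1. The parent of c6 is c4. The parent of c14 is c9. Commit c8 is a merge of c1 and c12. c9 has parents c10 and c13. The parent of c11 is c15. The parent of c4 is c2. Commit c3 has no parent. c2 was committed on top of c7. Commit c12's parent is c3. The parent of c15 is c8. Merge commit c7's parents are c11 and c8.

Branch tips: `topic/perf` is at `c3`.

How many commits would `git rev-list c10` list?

Walking parent pointers from c10: reachable set = {c1, c10, c11, c12, c15, c2, c3, c4, c5, c7, c8}.
That is 11 commits.

11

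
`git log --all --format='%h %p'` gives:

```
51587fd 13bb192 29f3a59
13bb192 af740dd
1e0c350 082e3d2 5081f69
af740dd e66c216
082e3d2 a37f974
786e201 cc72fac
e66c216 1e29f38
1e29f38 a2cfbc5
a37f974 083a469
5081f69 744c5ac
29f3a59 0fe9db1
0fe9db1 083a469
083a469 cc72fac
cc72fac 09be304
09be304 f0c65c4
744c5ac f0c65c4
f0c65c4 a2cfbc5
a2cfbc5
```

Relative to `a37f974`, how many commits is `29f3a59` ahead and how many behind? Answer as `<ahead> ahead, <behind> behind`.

Reachable from 29f3a59: {083a469, 09be304, 0fe9db1, 29f3a59, a2cfbc5, cc72fac, f0c65c4}.
Reachable from a37f974: {083a469, 09be304, a2cfbc5, a37f974, cc72fac, f0c65c4}.
Only in 29f3a59's history (ahead): {0fe9db1, 29f3a59} — 2.
Only in a37f974's history (behind): {a37f974} — 1.

2 ahead, 1 behind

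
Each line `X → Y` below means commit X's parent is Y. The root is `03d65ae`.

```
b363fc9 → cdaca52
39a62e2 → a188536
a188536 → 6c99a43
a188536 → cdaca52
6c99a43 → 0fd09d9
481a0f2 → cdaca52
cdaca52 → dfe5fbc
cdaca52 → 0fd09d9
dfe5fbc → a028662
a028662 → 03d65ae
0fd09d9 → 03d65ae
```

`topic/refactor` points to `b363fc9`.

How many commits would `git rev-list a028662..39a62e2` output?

Reachable from 39a62e2: {03d65ae, 0fd09d9, 39a62e2, 6c99a43, a028662, a188536, cdaca52, dfe5fbc}.
Reachable from a028662: {03d65ae, a028662}.
In 39a62e2's history but not a028662's: {0fd09d9, 39a62e2, 6c99a43, a188536, cdaca52, dfe5fbc} — 6 commits.

6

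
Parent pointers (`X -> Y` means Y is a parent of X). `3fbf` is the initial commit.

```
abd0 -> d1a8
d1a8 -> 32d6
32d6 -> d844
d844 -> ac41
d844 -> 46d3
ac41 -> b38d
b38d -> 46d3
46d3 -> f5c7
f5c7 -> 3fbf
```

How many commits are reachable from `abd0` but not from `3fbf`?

8

Reachable from abd0: {32d6, 3fbf, 46d3, abd0, ac41, b38d, d1a8, d844, f5c7}.
Reachable from 3fbf: {3fbf}.
In abd0's history but not 3fbf's: {32d6, 46d3, abd0, ac41, b38d, d1a8, d844, f5c7} — 8 commits.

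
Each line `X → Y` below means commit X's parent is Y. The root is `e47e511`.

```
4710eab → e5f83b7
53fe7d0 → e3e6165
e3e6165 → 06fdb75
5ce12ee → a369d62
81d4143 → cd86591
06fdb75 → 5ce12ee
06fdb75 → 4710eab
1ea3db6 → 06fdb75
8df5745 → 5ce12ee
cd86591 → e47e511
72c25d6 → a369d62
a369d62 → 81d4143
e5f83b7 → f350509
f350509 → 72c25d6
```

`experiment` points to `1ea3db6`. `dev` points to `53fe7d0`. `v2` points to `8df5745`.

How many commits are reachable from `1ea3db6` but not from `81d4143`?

8

Reachable from 1ea3db6: {06fdb75, 1ea3db6, 4710eab, 5ce12ee, 72c25d6, 81d4143, a369d62, cd86591, e47e511, e5f83b7, f350509}.
Reachable from 81d4143: {81d4143, cd86591, e47e511}.
In 1ea3db6's history but not 81d4143's: {06fdb75, 1ea3db6, 4710eab, 5ce12ee, 72c25d6, a369d62, e5f83b7, f350509} — 8 commits.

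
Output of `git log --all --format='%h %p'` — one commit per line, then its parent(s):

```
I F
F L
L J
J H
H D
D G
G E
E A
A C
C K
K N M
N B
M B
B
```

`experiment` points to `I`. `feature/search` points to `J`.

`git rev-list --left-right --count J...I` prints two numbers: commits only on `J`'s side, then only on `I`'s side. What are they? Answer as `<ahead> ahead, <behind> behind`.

0 ahead, 3 behind

Reachable from J: {A, B, C, D, E, G, H, J, K, M, N}.
Reachable from I: {A, B, C, D, E, F, G, H, I, J, K, L, M, N}.
Only in J's history (ahead): {} — 0.
Only in I's history (behind): {F, I, L} — 3.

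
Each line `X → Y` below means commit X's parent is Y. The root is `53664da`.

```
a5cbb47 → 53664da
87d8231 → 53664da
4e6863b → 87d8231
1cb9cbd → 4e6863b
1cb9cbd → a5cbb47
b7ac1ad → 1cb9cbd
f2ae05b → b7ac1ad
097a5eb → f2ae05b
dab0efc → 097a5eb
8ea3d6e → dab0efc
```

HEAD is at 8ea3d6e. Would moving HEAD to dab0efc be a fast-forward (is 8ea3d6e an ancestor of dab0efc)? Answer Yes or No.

No

A fast-forward from 8ea3d6e to dab0efc is possible iff 8ea3d6e is an ancestor of dab0efc.
Ancestors of dab0efc: {097a5eb, 1cb9cbd, 4e6863b, 53664da, 87d8231, a5cbb47, b7ac1ad, dab0efc, f2ae05b}.
8ea3d6e is not among them, so fast-forward is not possible.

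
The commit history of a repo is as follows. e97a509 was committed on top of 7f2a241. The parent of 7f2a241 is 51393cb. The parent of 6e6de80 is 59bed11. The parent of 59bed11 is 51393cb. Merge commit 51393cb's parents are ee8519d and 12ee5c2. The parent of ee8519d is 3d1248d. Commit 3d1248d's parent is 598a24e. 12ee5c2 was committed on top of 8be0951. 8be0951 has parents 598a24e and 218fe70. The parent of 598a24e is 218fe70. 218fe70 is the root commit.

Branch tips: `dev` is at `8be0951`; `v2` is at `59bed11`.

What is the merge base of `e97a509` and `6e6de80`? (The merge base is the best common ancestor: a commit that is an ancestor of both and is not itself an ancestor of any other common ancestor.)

51393cb

Ancestors of e97a509: {12ee5c2, 218fe70, 3d1248d, 51393cb, 598a24e, 7f2a241, 8be0951, e97a509, ee8519d}.
Ancestors of 6e6de80: {12ee5c2, 218fe70, 3d1248d, 51393cb, 598a24e, 59bed11, 6e6de80, 8be0951, ee8519d}.
Common ancestors: {12ee5c2, 218fe70, 3d1248d, 51393cb, 598a24e, 8be0951, ee8519d}.
Among these, 51393cb is not an ancestor of any other common ancestor — it is the merge base.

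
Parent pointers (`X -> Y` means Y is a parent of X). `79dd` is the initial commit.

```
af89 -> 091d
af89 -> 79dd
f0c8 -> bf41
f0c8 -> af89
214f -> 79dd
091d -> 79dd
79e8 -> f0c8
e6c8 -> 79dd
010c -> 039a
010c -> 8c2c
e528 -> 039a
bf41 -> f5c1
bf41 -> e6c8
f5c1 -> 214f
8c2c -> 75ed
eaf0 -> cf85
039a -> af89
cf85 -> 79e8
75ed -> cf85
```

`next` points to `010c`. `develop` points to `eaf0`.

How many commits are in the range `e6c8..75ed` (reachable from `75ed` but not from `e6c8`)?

9

Reachable from 75ed: {091d, 214f, 75ed, 79dd, 79e8, af89, bf41, cf85, e6c8, f0c8, f5c1}.
Reachable from e6c8: {79dd, e6c8}.
In 75ed's history but not e6c8's: {091d, 214f, 75ed, 79e8, af89, bf41, cf85, f0c8, f5c1} — 9 commits.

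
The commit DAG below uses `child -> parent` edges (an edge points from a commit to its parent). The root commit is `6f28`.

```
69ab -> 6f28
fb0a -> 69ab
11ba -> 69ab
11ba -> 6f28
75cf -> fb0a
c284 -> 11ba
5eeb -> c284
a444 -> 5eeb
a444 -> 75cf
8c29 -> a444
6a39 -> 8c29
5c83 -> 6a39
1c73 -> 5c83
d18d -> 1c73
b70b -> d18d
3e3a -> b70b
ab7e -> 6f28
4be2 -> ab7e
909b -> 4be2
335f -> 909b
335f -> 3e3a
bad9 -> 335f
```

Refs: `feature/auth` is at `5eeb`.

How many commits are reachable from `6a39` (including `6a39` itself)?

Walking parent pointers from 6a39: reachable set = {11ba, 5eeb, 69ab, 6a39, 6f28, 75cf, 8c29, a444, c284, fb0a}.
That is 10 commits.

10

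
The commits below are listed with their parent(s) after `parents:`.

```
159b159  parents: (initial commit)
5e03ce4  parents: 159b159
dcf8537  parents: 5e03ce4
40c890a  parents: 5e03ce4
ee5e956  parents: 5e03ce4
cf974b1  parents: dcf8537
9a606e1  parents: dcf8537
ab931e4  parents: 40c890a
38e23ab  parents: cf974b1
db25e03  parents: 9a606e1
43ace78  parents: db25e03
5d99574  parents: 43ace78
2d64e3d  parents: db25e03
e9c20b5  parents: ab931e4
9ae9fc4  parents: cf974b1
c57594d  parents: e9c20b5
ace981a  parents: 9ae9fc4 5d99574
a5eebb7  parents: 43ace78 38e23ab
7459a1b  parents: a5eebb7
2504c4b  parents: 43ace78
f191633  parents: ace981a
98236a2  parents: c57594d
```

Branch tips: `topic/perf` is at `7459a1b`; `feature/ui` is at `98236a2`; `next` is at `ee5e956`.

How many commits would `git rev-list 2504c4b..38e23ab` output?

Reachable from 38e23ab: {159b159, 38e23ab, 5e03ce4, cf974b1, dcf8537}.
Reachable from 2504c4b: {159b159, 2504c4b, 43ace78, 5e03ce4, 9a606e1, db25e03, dcf8537}.
In 38e23ab's history but not 2504c4b's: {38e23ab, cf974b1} — 2 commits.

2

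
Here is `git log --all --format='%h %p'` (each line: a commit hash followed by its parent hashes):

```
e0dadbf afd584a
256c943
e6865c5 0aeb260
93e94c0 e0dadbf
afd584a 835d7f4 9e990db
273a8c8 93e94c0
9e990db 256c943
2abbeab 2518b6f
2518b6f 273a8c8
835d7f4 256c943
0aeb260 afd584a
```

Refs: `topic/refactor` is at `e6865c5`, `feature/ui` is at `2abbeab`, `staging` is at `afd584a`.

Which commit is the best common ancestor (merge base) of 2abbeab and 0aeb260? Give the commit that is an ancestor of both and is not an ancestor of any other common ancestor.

Ancestors of 2abbeab: {2518b6f, 256c943, 273a8c8, 2abbeab, 835d7f4, 93e94c0, 9e990db, afd584a, e0dadbf}.
Ancestors of 0aeb260: {0aeb260, 256c943, 835d7f4, 9e990db, afd584a}.
Common ancestors: {256c943, 835d7f4, 9e990db, afd584a}.
Among these, afd584a is not an ancestor of any other common ancestor — it is the merge base.

afd584a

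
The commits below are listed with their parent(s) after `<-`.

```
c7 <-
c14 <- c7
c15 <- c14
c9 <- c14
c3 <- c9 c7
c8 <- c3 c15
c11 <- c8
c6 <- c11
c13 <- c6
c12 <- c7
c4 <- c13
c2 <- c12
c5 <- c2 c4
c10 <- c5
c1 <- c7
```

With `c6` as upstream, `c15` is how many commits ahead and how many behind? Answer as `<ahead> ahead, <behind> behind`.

Reachable from c15: {c14, c15, c7}.
Reachable from c6: {c11, c14, c15, c3, c6, c7, c8, c9}.
Only in c15's history (ahead): {} — 0.
Only in c6's history (behind): {c11, c3, c6, c8, c9} — 5.

0 ahead, 5 behind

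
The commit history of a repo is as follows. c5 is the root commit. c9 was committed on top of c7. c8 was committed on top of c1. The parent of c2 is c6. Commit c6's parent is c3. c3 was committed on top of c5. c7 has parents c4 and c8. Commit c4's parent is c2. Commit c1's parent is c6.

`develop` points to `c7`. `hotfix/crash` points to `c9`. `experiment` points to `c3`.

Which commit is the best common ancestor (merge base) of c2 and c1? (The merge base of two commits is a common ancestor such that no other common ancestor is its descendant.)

Ancestors of c2: {c2, c3, c5, c6}.
Ancestors of c1: {c1, c3, c5, c6}.
Common ancestors: {c3, c5, c6}.
Among these, c6 is not an ancestor of any other common ancestor — it is the merge base.

c6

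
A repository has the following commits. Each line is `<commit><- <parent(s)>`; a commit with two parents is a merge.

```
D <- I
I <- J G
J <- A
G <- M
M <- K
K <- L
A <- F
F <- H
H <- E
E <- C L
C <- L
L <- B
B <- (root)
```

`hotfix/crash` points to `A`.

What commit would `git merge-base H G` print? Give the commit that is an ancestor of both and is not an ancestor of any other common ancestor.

Ancestors of H: {B, C, E, H, L}.
Ancestors of G: {B, G, K, L, M}.
Common ancestors: {B, L}.
Among these, L is not an ancestor of any other common ancestor — it is the merge base.

L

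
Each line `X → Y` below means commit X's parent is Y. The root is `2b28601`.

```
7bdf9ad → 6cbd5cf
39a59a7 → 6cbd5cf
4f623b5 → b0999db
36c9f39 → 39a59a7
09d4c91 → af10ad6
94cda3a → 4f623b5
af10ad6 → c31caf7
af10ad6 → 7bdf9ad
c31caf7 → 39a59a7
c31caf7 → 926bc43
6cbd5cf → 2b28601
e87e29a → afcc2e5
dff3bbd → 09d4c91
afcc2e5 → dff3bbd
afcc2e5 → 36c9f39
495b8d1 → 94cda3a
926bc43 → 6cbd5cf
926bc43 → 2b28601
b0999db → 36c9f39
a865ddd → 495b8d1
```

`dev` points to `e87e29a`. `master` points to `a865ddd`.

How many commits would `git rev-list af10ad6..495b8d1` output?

5

Reachable from 495b8d1: {2b28601, 36c9f39, 39a59a7, 495b8d1, 4f623b5, 6cbd5cf, 94cda3a, b0999db}.
Reachable from af10ad6: {2b28601, 39a59a7, 6cbd5cf, 7bdf9ad, 926bc43, af10ad6, c31caf7}.
In 495b8d1's history but not af10ad6's: {36c9f39, 495b8d1, 4f623b5, 94cda3a, b0999db} — 5 commits.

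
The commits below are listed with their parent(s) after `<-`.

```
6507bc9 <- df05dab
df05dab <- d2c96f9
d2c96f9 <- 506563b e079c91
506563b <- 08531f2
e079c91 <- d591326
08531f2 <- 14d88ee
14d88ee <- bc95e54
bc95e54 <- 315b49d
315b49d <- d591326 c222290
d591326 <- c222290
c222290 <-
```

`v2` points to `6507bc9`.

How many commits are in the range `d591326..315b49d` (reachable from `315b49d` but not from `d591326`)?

1

Reachable from 315b49d: {315b49d, c222290, d591326}.
Reachable from d591326: {c222290, d591326}.
In 315b49d's history but not d591326's: {315b49d} — 1 commit.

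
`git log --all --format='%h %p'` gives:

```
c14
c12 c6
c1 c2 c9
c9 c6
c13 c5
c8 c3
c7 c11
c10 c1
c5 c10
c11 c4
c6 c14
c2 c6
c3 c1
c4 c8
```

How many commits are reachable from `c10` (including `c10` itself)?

Walking parent pointers from c10: reachable set = {c1, c10, c14, c2, c6, c9}.
That is 6 commits.

6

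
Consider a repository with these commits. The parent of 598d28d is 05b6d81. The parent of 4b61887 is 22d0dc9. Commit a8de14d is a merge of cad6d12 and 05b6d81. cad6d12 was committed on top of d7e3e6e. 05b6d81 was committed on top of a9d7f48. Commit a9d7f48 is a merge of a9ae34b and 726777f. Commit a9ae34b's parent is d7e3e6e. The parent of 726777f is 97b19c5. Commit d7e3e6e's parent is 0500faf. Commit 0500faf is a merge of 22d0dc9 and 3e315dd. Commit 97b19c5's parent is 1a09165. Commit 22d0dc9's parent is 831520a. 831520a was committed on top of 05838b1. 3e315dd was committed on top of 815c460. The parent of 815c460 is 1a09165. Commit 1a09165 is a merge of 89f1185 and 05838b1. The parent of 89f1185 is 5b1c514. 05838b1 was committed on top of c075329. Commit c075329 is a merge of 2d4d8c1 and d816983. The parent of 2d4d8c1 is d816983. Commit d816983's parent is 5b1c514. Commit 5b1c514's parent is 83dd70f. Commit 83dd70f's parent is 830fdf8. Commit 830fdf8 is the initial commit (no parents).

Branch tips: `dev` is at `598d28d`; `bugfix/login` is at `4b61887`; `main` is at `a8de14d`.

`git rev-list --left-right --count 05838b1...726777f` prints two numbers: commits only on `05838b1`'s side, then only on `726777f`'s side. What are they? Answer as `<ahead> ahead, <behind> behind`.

0 ahead, 4 behind

Reachable from 05838b1: {05838b1, 2d4d8c1, 5b1c514, 830fdf8, 83dd70f, c075329, d816983}.
Reachable from 726777f: {05838b1, 1a09165, 2d4d8c1, 5b1c514, 726777f, 830fdf8, 83dd70f, 89f1185, 97b19c5, c075329, d816983}.
Only in 05838b1's history (ahead): {} — 0.
Only in 726777f's history (behind): {1a09165, 726777f, 89f1185, 97b19c5} — 4.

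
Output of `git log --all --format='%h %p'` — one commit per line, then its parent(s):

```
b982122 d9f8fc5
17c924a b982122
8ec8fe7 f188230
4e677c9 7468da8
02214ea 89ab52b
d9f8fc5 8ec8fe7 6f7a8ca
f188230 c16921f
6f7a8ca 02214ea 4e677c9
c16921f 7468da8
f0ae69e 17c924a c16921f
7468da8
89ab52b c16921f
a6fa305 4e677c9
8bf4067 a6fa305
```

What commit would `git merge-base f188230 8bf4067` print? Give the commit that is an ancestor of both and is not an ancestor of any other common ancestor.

7468da8

Ancestors of f188230: {7468da8, c16921f, f188230}.
Ancestors of 8bf4067: {4e677c9, 7468da8, 8bf4067, a6fa305}.
Common ancestors: {7468da8}.
The only common ancestor is 7468da8, so it is the merge base.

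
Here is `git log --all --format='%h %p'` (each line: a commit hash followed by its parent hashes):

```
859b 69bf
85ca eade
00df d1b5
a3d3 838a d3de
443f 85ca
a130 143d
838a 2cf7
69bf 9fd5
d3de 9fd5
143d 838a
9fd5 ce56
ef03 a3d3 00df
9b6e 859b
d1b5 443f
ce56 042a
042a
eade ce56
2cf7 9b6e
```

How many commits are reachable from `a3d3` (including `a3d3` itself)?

Walking parent pointers from a3d3: reachable set = {042a, 2cf7, 69bf, 838a, 859b, 9b6e, 9fd5, a3d3, ce56, d3de}.
That is 10 commits.

10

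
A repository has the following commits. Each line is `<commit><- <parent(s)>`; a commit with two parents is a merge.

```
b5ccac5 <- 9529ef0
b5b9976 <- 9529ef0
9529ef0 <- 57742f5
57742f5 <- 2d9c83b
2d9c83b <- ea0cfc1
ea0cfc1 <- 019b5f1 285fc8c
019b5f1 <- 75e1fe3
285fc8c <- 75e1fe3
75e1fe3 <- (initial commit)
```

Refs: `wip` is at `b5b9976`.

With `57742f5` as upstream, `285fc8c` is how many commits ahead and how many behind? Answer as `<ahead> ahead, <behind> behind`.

0 ahead, 4 behind

Reachable from 285fc8c: {285fc8c, 75e1fe3}.
Reachable from 57742f5: {019b5f1, 285fc8c, 2d9c83b, 57742f5, 75e1fe3, ea0cfc1}.
Only in 285fc8c's history (ahead): {} — 0.
Only in 57742f5's history (behind): {019b5f1, 2d9c83b, 57742f5, ea0cfc1} — 4.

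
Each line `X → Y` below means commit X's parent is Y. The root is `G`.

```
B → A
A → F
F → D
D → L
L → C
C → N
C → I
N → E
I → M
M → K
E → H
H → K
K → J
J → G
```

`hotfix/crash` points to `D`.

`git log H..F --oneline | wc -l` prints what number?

8

Reachable from F: {C, D, E, F, G, H, I, J, K, L, M, N}.
Reachable from H: {G, H, J, K}.
In F's history but not H's: {C, D, E, F, I, L, M, N} — 8 commits.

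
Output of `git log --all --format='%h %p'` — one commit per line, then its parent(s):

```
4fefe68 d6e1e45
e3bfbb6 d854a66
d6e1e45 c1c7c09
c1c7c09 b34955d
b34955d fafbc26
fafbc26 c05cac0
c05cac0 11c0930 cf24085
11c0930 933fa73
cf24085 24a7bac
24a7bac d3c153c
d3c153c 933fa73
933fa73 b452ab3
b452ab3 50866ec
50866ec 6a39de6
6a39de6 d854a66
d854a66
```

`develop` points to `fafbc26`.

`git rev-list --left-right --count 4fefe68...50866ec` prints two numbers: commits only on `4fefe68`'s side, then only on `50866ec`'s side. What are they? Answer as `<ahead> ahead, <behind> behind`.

12 ahead, 0 behind

Reachable from 4fefe68: {11c0930, 24a7bac, 4fefe68, 50866ec, 6a39de6, 933fa73, b34955d, b452ab3, c05cac0, c1c7c09, cf24085, d3c153c, d6e1e45, d854a66, fafbc26}.
Reachable from 50866ec: {50866ec, 6a39de6, d854a66}.
Only in 4fefe68's history (ahead): {11c0930, 24a7bac, 4fefe68, 933fa73, b34955d, b452ab3, c05cac0, c1c7c09, cf24085, d3c153c, d6e1e45, fafbc26} — 12.
Only in 50866ec's history (behind): {} — 0.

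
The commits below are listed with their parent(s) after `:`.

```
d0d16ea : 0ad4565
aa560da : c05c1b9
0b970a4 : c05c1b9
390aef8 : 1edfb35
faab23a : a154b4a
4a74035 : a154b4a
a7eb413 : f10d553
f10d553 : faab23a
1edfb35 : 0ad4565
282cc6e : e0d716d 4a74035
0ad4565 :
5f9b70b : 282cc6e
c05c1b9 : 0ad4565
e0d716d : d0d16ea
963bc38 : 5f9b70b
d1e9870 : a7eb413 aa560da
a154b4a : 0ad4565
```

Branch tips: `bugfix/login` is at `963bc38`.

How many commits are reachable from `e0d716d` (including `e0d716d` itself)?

3

Walking parent pointers from e0d716d: reachable set = {0ad4565, d0d16ea, e0d716d}.
That is 3 commits.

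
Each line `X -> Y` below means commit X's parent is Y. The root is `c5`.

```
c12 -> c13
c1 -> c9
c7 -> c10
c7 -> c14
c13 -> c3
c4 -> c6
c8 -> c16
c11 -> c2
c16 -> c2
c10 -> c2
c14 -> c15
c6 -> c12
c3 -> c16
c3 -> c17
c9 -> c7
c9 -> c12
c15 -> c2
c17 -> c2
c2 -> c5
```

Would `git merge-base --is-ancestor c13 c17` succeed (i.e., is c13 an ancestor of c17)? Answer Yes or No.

Ancestors of c17: {c17, c2, c5}.
c13 is not in that set, so it is not an ancestor of c17.

No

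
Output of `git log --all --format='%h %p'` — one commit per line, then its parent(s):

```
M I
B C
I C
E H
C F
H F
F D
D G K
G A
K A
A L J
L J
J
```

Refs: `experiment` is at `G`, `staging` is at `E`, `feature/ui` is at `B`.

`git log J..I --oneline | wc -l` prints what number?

8

Reachable from I: {A, C, D, F, G, I, J, K, L}.
Reachable from J: {J}.
In I's history but not J's: {A, C, D, F, G, I, K, L} — 8 commits.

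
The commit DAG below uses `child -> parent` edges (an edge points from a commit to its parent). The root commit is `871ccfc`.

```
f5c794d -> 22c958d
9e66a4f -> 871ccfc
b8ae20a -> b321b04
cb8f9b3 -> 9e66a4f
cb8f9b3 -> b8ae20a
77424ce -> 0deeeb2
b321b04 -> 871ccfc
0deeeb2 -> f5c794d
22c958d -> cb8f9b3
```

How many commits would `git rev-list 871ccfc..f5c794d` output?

Reachable from f5c794d: {22c958d, 871ccfc, 9e66a4f, b321b04, b8ae20a, cb8f9b3, f5c794d}.
Reachable from 871ccfc: {871ccfc}.
In f5c794d's history but not 871ccfc's: {22c958d, 9e66a4f, b321b04, b8ae20a, cb8f9b3, f5c794d} — 6 commits.

6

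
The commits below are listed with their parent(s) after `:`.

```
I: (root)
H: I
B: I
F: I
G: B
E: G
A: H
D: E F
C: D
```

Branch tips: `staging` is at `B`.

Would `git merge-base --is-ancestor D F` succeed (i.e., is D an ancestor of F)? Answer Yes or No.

No

Ancestors of F: {F, I}.
D is not in that set, so it is not an ancestor of F.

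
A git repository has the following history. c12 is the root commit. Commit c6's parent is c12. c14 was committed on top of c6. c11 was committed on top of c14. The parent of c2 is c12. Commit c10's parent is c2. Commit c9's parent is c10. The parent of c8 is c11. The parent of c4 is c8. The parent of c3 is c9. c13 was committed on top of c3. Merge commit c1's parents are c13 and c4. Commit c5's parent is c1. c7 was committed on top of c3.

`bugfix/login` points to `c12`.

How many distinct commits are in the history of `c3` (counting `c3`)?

5

Walking parent pointers from c3: reachable set = {c10, c12, c2, c3, c9}.
That is 5 commits.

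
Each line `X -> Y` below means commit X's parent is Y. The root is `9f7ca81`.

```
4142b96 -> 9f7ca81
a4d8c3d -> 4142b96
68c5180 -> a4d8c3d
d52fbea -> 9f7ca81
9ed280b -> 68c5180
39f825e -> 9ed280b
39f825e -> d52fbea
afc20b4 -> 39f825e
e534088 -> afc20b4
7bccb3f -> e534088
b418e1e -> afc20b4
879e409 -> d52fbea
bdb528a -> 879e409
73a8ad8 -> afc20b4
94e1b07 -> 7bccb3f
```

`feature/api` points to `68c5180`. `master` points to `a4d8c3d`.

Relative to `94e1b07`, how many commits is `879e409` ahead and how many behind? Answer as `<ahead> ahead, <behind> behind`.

1 ahead, 9 behind

Reachable from 879e409: {879e409, 9f7ca81, d52fbea}.
Reachable from 94e1b07: {39f825e, 4142b96, 68c5180, 7bccb3f, 94e1b07, 9ed280b, 9f7ca81, a4d8c3d, afc20b4, d52fbea, e534088}.
Only in 879e409's history (ahead): {879e409} — 1.
Only in 94e1b07's history (behind): {39f825e, 4142b96, 68c5180, 7bccb3f, 94e1b07, 9ed280b, a4d8c3d, afc20b4, e534088} — 9.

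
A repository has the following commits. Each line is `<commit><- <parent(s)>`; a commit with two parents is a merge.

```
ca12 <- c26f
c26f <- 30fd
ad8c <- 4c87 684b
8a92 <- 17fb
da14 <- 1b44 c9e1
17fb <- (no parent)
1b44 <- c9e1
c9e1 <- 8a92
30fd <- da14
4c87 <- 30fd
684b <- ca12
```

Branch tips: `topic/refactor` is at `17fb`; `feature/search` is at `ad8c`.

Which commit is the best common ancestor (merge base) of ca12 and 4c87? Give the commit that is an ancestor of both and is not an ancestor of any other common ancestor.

30fd

Ancestors of ca12: {17fb, 1b44, 30fd, 8a92, c26f, c9e1, ca12, da14}.
Ancestors of 4c87: {17fb, 1b44, 30fd, 4c87, 8a92, c9e1, da14}.
Common ancestors: {17fb, 1b44, 30fd, 8a92, c9e1, da14}.
Among these, 30fd is not an ancestor of any other common ancestor — it is the merge base.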